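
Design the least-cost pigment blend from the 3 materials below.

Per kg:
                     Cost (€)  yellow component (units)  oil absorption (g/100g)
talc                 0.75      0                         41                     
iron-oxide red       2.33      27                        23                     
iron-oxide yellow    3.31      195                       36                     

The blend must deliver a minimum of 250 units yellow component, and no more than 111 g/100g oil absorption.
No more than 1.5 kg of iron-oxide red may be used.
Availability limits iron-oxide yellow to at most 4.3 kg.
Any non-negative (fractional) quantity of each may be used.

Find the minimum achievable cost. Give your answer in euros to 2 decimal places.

Let x1 = kg of talc, x2 = kg of iron-oxide red, x3 = kg of iron-oxide yellow.
Minimise 0.75x1 + 2.33x2 + 3.31x3 s.t.:
  27x2 + 195x3 ≥ 250   (yellow component)
  41x1 + 23x2 + 36x3 ≤ 111   (oil absorption)
  x2 ≤ 1.5
  x3 ≤ 4.3
  x1, x2, x3 ≥ 0.
The cheapest feasible vertex uses only iron-oxide yellow; talc, iron-oxide red are not used. Binding constraint: yellow component.
That vertex is x3 = 1.282.
Objective = 3.31·1.282 = 4.2434.

€4.24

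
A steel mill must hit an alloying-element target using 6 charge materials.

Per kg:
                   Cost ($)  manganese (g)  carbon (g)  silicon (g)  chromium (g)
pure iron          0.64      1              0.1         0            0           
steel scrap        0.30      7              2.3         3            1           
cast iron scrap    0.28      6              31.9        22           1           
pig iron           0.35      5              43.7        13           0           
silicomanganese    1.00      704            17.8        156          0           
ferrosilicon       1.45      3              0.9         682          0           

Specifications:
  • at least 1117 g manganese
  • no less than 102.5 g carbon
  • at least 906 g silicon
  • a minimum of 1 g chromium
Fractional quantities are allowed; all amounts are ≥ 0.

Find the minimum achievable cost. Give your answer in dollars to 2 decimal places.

Let x1 = kg of pure iron, x2 = kg of steel scrap, x3 = kg of cast iron scrap, x4 = kg of pig iron, x5 = kg of silicomanganese, x6 = kg of ferrosilicon.
min 0.64x1 + 0.3x2 + 0.28x3 + 0.35x4 + 1x5 + 1.45x6 subject to:
  1x1 + 7x2 + 6x3 + 5x4 + 704x5 + 3x6 ≥ 1117   (manganese)
  0.1x1 + 2.3x2 + 31.9x3 + 43.7x4 + 17.8x5 + 0.9x6 ≥ 102.5   (carbon)
  3x2 + 22x3 + 13x4 + 156x5 + 682x6 ≥ 906   (silicon)
  1x2 + 1x3 ≥ 1   (chromium)
  x1, x2, x3, x4, x5, x6 ≥ 0.
The optimal basis is {cast iron scrap, silicomanganese, ferrosilicon}; pure iron, steel scrap, pig iron drop out. Binding constraints: manganese, carbon, silicon.
So cast iron scrap = 2.316 kg, silicomanganese = 1.563 kg, ferrosilicon = 0.8962 kg.
Total cost: 0.28·2.316 + 1·1.563 + 1.45·0.8962 = 3.5110.

$3.51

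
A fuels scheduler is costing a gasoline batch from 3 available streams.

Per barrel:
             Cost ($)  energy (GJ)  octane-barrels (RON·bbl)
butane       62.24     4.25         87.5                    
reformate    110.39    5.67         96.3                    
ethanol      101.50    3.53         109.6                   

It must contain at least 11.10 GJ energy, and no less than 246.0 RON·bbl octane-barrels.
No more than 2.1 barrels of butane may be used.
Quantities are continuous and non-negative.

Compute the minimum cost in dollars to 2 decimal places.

$189.76

Let x1 = barrels of butane, x2 = barrels of reformate, x3 = barrels of ethanol.
min 62.24x1 + 110.39x2 + 101.5x3 s.t.:
  4.25x1 + 5.67x2 + 3.53x3 ≥ 11.1   (energy)
  87.5x1 + 96.3x2 + 109.6x3 ≥ 246   (octane-barrels)
  x1 ≤ 2.1
  x1, x2, x3 ≥ 0.
All 3 inputs are positive at the optimum. There the energy, octane-barrels, the butane cap constraints are tight.
Optimal quantities: butane = 2.1 barrels, reformate = 0.06621 barrels, ethanol = 0.5098 barrels.
Objective = 62.24·2.1 + 110.39·0.06621 + 101.5·0.5098 = 189.7576.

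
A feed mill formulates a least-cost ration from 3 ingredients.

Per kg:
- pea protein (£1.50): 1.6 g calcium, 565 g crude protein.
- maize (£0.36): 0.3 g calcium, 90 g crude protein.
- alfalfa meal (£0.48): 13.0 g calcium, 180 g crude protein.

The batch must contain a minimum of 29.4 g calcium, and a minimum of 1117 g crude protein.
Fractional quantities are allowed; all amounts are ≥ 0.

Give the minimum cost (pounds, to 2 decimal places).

£2.97

Let x1 = kg of pea protein, x2 = kg of maize, x3 = kg of alfalfa meal.
Minimize 1.5x1 + 0.36x2 + 0.48x3 s.t.:
  1.6x1 + 0.3x2 + 13x3 ≥ 29.4   (calcium)
  565x1 + 90x2 + 180x3 ≥ 1117   (crude protein)
  x1, x2, x3 ≥ 0.
The cheapest feasible vertex uses only pea protein, alfalfa meal; maize is not used. There the calcium and crude protein constraints are tight.
Solving gives x1 = 1.308, x3 = 2.101.
Hence cost = 1.5·1.308 + 0.48·2.101 = £2.9705.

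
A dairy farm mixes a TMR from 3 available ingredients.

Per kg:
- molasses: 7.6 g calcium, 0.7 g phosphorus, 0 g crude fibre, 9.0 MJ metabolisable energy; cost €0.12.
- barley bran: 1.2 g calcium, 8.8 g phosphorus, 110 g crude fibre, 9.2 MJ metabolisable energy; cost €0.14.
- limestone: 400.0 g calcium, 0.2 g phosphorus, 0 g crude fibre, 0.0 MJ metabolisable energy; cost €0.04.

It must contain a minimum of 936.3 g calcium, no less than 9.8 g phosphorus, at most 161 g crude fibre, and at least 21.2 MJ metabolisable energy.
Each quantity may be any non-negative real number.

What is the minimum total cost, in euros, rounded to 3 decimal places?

€0.392

This is a linear program. Let x1 = kg of molasses, x2 = kg of barley bran, x3 = kg of limestone.
Minimize 0.12x1 + 0.14x2 + 0.04x3 s.t.:
  7.6x1 + 1.2x2 + 400x3 ≥ 936.3   (calcium)
  0.7x1 + 8.8x2 + 0.2x3 ≥ 9.8   (phosphorus)
  110x2 ≤ 161   (crude fibre)
  9x1 + 9.2x2 ≥ 21.2   (metabolisable energy)
  x1, x2, x3 ≥ 0.
The optimal mix uses every input. There the calcium, phosphorus, metabolisable energy constraints are tight.
So molasses = 1.383 kg, barley bran = 0.9511 kg, limestone = 2.312 kg.
Cost = 0.12·1.383 + 0.14·0.9511 + 0.04·2.312 = 0.39159.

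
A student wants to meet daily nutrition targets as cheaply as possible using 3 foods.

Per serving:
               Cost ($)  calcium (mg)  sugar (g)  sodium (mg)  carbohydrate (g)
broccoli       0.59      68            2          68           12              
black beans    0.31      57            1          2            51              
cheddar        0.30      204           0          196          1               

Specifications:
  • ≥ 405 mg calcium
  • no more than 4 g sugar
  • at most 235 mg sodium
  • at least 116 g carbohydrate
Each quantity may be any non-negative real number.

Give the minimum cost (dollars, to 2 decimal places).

$1.26

Let x1 = servings of broccoli, x2 = servings of black beans, x3 = servings of cheddar.
Minimise 0.59x1 + 0.31x2 + 0.3x3 with:
  68x1 + 57x2 + 204x3 ≥ 405   (calcium)
  2x1 + 1x2 ≤ 4   (sugar)
  68x1 + 2x2 + 196x3 ≤ 235   (sodium)
  12x1 + 51x2 + 1x3 ≥ 116   (carbohydrate)
  x1, x2, x3 ≥ 0.
The optimal basis is {black beans, cheddar}; broccoli drops out. There the calcium and sodium constraints are tight.
Optimal quantities: black beans = 2.921 servings, cheddar = 1.169 servings.
Hence cost = 0.31·2.921 + 0.3·1.169 = $1.2562.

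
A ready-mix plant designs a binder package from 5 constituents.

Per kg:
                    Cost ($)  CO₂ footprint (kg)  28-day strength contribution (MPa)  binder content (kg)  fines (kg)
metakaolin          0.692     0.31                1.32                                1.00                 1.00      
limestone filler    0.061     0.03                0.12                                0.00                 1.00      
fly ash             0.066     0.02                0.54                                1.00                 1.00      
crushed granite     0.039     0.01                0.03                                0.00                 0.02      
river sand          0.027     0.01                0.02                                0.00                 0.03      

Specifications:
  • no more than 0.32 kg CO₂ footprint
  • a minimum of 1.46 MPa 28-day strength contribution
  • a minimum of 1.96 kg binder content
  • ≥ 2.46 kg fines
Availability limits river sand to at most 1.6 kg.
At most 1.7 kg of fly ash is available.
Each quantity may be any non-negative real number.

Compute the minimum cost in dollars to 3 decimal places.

$0.393

Let x1 = kg of metakaolin, x2 = kg of limestone filler, x3 = kg of fly ash, x4 = kg of crushed granite, x5 = kg of river sand.
Minimise 0.692x1 + 0.061x2 + 0.066x3 + 0.039x4 + 0.027x5 s.t.:
  0.31x1 + 0.03x2 + 0.02x3 + 0.01x4 + 0.01x5 ≤ 0.32   (CO₂ footprint)
  1.32x1 + 0.12x2 + 0.54x3 + 0.03x4 + 0.02x5 ≥ 1.46   (28-day strength contribution)
  1x1 + 1x3 ≥ 1.96   (binder content)
  1x1 + 1x2 + 1x3 + 0.02x4 + 0.03x5 ≥ 2.46   (fines)
  x5 ≤ 1.6
  x3 ≤ 1.7
  x1, x2, x3, x4, x5 ≥ 0.
At the optimum only metakaolin, limestone filler, fly ash are positive (crushed granite, river sand = 0). Binding constraints: 28-day strength contribution, binder content, the fly ash cap.
That vertex is x1 = 0.26, x2 = 1.657, x3 = 1.7.
Hence cost = 0.692·0.26 + 0.061·1.657 + 0.066·1.7 = $0.39320.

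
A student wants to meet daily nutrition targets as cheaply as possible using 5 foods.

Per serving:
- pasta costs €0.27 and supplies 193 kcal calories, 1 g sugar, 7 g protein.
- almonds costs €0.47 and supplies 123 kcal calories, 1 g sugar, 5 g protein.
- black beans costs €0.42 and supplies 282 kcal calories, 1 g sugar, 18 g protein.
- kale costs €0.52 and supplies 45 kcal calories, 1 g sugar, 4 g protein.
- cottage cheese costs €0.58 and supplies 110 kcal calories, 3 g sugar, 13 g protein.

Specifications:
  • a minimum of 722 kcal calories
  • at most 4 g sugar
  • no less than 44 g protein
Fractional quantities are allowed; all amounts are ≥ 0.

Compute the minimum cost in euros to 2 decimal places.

€1.07

Set it up as a linear program. Let x1 = servings of pasta, x2 = servings of almonds, x3 = servings of black beans, x4 = servings of kale, x5 = servings of cottage cheese.
Minimise 0.27x1 + 0.47x2 + 0.42x3 + 0.52x4 + 0.58x5 with:
  193x1 + 123x2 + 282x3 + 45x4 + 110x5 ≥ 722   (calories)
  1x1 + 1x2 + 1x3 + 1x4 + 3x5 ≤ 4   (sugar)
  7x1 + 5x2 + 18x3 + 4x4 + 13x5 ≥ 44   (protein)
  x1, x2, x3, x4, x5 ≥ 0.
The optimal basis is {pasta, black beans}; almonds, kale, cottage cheese drop out. There the calories and protein constraints are tight.
Solving gives x1 = 0.392, x3 = 2.292.
Total cost: 0.27·0.392 + 0.42·2.292 = 1.0685.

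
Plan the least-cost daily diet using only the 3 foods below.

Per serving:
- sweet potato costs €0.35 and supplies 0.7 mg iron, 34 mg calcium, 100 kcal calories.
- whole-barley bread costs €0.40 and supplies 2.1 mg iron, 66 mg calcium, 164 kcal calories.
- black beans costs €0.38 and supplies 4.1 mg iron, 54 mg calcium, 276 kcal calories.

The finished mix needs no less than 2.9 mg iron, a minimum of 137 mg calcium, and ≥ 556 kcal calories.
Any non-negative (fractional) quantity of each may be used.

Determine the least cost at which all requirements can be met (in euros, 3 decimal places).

€0.910

Let x1 = servings of sweet potato, x2 = servings of whole-barley bread, x3 = servings of black beans.
Minimise 0.35x1 + 0.4x2 + 0.38x3 subject to:
  0.7x1 + 2.1x2 + 4.1x3 ≥ 2.9   (iron)
  34x1 + 66x2 + 54x3 ≥ 137   (calcium)
  100x1 + 164x2 + 276x3 ≥ 556   (calories)
  x1, x2, x3 ≥ 0.
At the optimum only whole-barley bread, black beans are positive (sweet potato = 0). Binding constraints: calcium and calories.
So whole-barley bread = 0.8321 servings, black beans = 1.52 servings.
Hence cost = 0.4·0.8321 + 0.38·1.52 = €0.91044.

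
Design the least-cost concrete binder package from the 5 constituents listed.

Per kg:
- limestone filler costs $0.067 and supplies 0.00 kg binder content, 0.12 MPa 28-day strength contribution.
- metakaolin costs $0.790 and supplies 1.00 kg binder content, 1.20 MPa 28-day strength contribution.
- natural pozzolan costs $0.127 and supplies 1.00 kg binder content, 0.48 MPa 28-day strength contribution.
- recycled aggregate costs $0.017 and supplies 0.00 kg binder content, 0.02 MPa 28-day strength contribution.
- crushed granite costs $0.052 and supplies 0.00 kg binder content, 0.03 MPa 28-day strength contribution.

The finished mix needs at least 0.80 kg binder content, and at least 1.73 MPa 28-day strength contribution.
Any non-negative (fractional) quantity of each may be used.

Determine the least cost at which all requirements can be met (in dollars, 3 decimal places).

Set it up as a linear program. Let x1 = kg of limestone filler, x2 = kg of metakaolin, x3 = kg of natural pozzolan, x4 = kg of recycled aggregate, x5 = kg of crushed granite.
Minimize 0.067x1 + 0.79x2 + 0.127x3 + 0.017x4 + 0.052x5 subject to:
  1x2 + 1x3 ≥ 0.8   (binder content)
  0.12x1 + 1.2x2 + 0.48x3 + 0.02x4 + 0.03x5 ≥ 1.73   (28-day strength contribution)
  x1, x2, x3, x4, x5 ≥ 0.
The cheapest feasible vertex uses only natural pozzolan; limestone filler, metakaolin, recycled aggregate, crushed granite are not used. Binding constraint: 28-day strength contribution.
Solving gives x3 = 3.604.
Total cost: 0.127·3.604 = 0.45771.

$0.458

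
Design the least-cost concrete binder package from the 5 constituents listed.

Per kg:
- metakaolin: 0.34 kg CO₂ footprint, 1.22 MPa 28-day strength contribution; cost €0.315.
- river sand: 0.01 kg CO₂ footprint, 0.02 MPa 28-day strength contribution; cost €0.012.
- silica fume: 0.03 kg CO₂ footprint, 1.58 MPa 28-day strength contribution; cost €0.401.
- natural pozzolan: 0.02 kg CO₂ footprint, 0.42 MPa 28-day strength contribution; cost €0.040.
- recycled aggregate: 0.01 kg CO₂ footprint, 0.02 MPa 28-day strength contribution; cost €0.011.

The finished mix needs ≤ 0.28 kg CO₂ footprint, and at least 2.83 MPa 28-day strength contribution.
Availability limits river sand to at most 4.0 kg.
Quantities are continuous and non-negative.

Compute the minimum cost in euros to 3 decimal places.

This is a linear program. Let x1 = kg of metakaolin, x2 = kg of river sand, x3 = kg of silica fume, x4 = kg of natural pozzolan, x5 = kg of recycled aggregate.
Minimize 0.315x1 + 0.012x2 + 0.401x3 + 0.04x4 + 0.011x5 subject to:
  0.34x1 + 0.01x2 + 0.03x3 + 0.02x4 + 0.01x5 ≤ 0.28   (CO₂ footprint)
  1.22x1 + 0.02x2 + 1.58x3 + 0.42x4 + 0.02x5 ≥ 2.83   (28-day strength contribution)
  x2 ≤ 4
  x1, x2, x3, x4, x5 ≥ 0.
The cheapest feasible vertex uses only natural pozzolan; metakaolin, river sand, silica fume, recycled aggregate are not used. There the 28-day strength contribution constraint is tight.
That vertex is x4 = 6.738.
Cost = 0.04·6.738 = 0.26952.

€0.270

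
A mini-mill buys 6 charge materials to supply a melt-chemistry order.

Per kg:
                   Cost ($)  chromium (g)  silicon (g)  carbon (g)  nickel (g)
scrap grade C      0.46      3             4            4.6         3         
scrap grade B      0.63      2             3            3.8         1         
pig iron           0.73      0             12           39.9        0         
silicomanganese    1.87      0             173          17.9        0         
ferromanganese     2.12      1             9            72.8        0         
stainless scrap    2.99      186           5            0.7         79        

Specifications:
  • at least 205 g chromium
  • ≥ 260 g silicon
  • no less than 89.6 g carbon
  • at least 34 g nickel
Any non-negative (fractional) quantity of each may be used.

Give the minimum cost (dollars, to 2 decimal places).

This is a linear program. Let x1 = kg of scrap grade C, x2 = kg of scrap grade B, x3 = kg of pig iron, x4 = kg of silicomanganese, x5 = kg of ferromanganese, x6 = kg of stainless scrap.
Minimize 0.46x1 + 0.63x2 + 0.73x3 + 1.87x4 + 2.12x5 + 2.99x6 subject to:
  3x1 + 2x2 + 1x5 + 186x6 ≥ 205   (chromium)
  4x1 + 3x2 + 12x3 + 173x4 + 9x5 + 5x6 ≥ 260   (silicon)
  4.6x1 + 3.8x2 + 39.9x3 + 17.9x4 + 72.8x5 + 0.7x6 ≥ 89.6   (carbon)
  3x1 + 1x2 + 79x6 ≥ 34   (nickel)
  x1, x2, x3, x4, x5, x6 ≥ 0.
The minimum-cost mix takes nothing from scrap grade C, scrap grade B, ferromanganese — only pig iron, silicomanganese, stainless scrap. There the chromium, silicon, carbon constraints are tight.
Solving gives x3 = 1.617, x4 = 1.359, x6 = 1.102.
Total cost: 0.73·1.617 + 1.87·1.359 + 2.99·1.102 = 7.0167.

$7.02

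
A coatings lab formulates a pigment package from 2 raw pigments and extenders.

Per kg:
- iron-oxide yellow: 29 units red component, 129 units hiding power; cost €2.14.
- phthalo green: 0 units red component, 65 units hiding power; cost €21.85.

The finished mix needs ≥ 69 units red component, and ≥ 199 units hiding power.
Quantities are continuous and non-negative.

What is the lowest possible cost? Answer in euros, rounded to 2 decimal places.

€5.09

This is a linear program. Let x1 = kg of iron-oxide yellow, x2 = kg of phthalo green.
Minimise 2.14x1 + 21.85x2 s.t.:
  29x1 ≥ 69   (red component)
  129x1 + 65x2 ≥ 199   (hiding power)
  x1, x2 ≥ 0.
The optimal basis is {iron-oxide yellow}; phthalo green drops out. Binding constraint: red component.
Solving gives x1 = 2.379.
Cost = 2.14·2.379 = 5.0911.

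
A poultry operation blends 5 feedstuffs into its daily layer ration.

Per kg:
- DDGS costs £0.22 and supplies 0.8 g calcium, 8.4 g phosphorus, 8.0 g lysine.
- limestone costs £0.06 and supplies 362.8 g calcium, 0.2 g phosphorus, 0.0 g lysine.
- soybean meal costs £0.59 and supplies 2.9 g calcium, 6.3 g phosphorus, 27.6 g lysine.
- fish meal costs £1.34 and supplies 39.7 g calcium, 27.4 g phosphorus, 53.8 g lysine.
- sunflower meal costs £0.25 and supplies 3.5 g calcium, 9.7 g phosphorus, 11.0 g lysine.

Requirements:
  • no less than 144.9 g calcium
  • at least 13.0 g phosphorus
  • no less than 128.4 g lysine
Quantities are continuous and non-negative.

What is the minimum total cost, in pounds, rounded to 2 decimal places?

£2.77

This is a linear program. Let x1 = kg of DDGS, x2 = kg of limestone, x3 = kg of soybean meal, x4 = kg of fish meal, x5 = kg of sunflower meal.
min 0.22x1 + 0.06x2 + 0.59x3 + 1.34x4 + 0.25x5 subject to:
  0.8x1 + 362.8x2 + 2.9x3 + 39.7x4 + 3.5x5 ≥ 144.9   (calcium)
  8.4x1 + 0.2x2 + 6.3x3 + 27.4x4 + 9.7x5 ≥ 13   (phosphorus)
  8x1 + 27.6x3 + 53.8x4 + 11x5 ≥ 128.4   (lysine)
  x1, x2, x3, x4, x5 ≥ 0.
The minimum-cost mix takes nothing from DDGS, fish meal, sunflower meal — only limestone, soybean meal. There the calcium and lysine constraints are tight.
Optimal quantities: limestone = 0.3622 kg, soybean meal = 4.652 kg.
Cost = 0.06·0.3622 + 0.59·4.652 = 2.7664.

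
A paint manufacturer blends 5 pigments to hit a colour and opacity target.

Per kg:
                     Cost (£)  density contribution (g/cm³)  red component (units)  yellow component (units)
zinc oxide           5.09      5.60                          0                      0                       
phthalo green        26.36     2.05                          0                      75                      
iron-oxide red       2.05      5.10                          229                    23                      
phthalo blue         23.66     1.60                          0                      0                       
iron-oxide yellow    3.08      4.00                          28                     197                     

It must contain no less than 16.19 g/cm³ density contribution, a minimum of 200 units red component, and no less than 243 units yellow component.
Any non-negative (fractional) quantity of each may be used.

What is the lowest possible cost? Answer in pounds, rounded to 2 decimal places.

Set it up as a linear program. Let x1 = kg of zinc oxide, x2 = kg of phthalo green, x3 = kg of iron-oxide red, x4 = kg of phthalo blue, x5 = kg of iron-oxide yellow.
Minimise 5.09x1 + 26.36x2 + 2.05x3 + 23.66x4 + 3.08x5 subject to:
  5.6x1 + 2.05x2 + 5.1x3 + 1.6x4 + 4x5 ≥ 16.19   (density contribution)
  229x3 + 28x5 ≥ 200   (red component)
  75x2 + 23x3 + 197x5 ≥ 243   (yellow component)
  x1, x2, x3, x4, x5 ≥ 0.
The optimal basis is {iron-oxide red, iron-oxide yellow}; zinc oxide, phthalo green, phthalo blue drop out. Binding constraints: density contribution and yellow component.
Solving gives x3 = 2.43, x5 = 0.9499.
Hence cost = 2.05·2.43 + 3.08·0.9499 = £7.9072.

£7.91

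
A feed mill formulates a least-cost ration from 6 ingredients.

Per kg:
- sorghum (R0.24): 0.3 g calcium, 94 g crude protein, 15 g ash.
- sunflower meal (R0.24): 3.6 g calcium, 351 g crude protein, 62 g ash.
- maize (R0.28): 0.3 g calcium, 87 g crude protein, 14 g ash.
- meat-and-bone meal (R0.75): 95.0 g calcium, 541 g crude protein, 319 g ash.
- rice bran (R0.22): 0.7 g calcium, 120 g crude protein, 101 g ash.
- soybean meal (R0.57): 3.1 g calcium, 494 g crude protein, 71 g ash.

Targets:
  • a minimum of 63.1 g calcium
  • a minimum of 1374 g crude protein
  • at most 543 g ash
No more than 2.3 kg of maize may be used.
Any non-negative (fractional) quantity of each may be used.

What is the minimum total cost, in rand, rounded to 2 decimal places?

R1.15

Set it up as a linear program. Let x1 = kg of sorghum, x2 = kg of sunflower meal, x3 = kg of maize, x4 = kg of meat-and-bone meal, x5 = kg of rice bran, x6 = kg of soybean meal.
min 0.24x1 + 0.24x2 + 0.28x3 + 0.75x4 + 0.22x5 + 0.57x6 s.t.:
  0.3x1 + 3.6x2 + 0.3x3 + 95x4 + 0.7x5 + 3.1x6 ≥ 63.1   (calcium)
  94x1 + 351x2 + 87x3 + 541x4 + 120x5 + 494x6 ≥ 1374   (crude protein)
  15x1 + 62x2 + 14x3 + 319x4 + 101x5 + 71x6 ≤ 543   (ash)
  x3 ≤ 2.3
  x1, x2, x3, x4, x5, x6 ≥ 0.
At the optimum only sunflower meal, meat-and-bone meal are positive (sorghum, maize, rice bran, soybean meal = 0). There the calcium and crude protein constraints are tight.
That vertex is x2 = 3.07, x4 = 0.5479.
Total cost: 0.24·3.07 + 0.75·0.5479 = 1.1477.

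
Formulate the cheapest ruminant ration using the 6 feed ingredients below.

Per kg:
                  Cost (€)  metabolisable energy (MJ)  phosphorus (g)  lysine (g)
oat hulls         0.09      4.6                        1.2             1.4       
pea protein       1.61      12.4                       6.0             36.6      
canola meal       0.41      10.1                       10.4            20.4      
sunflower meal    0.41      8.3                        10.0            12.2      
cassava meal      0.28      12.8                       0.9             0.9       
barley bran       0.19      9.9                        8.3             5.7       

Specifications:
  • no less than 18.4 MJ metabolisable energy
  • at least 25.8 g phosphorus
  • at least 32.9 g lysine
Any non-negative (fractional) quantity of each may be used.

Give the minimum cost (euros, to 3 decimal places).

Let x1 = kg of oat hulls, x2 = kg of pea protein, x3 = kg of canola meal, x4 = kg of sunflower meal, x5 = kg of cassava meal, x6 = kg of barley bran.
min 0.09x1 + 1.61x2 + 0.41x3 + 0.41x4 + 0.28x5 + 0.19x6 s.t.:
  4.6x1 + 12.4x2 + 10.1x3 + 8.3x4 + 12.8x5 + 9.9x6 ≥ 18.4   (metabolisable energy)
  1.2x1 + 6x2 + 10.4x3 + 10x4 + 0.9x5 + 8.3x6 ≥ 25.8   (phosphorus)
  1.4x1 + 36.6x2 + 20.4x3 + 12.2x4 + 0.9x5 + 5.7x6 ≥ 32.9   (lysine)
  x1, x2, x3, x4, x5, x6 ≥ 0.
The cheapest feasible vertex uses only canola meal, barley bran; oat hulls, pea protein, sunflower meal, cassava meal are not used. There the phosphorus and lysine constraints are tight.
That vertex is x3 = 1.1451, x6 = 1.6736.
Total cost: 0.41·1.1451 + 0.19·1.6736 = 0.78748.

€0.787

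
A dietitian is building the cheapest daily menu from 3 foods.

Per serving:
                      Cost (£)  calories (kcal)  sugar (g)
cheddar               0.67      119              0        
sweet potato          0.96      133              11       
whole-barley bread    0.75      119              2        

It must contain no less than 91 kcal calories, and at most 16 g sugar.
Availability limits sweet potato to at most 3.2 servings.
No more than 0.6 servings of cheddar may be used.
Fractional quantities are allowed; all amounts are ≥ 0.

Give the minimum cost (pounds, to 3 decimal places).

Let x1 = servings of cheddar, x2 = servings of sweet potato, x3 = servings of whole-barley bread.
Minimize 0.67x1 + 0.96x2 + 0.75x3 s.t.:
  119x1 + 133x2 + 119x3 ≥ 91   (calories)
  11x2 + 2x3 ≤ 16   (sugar)
  x2 ≤ 3.2
  x1 ≤ 0.6
  x1, x2, x3 ≥ 0.
The optimal basis is {cheddar, whole-barley bread}; sweet potato drops out. There the calories and the cheddar cap constraints are tight.
Optimal quantities: cheddar = 0.6 servings, whole-barley bread = 0.1647 servings.
Cost = 0.67·0.6 + 0.75·0.1647 = 0.52553.

£0.526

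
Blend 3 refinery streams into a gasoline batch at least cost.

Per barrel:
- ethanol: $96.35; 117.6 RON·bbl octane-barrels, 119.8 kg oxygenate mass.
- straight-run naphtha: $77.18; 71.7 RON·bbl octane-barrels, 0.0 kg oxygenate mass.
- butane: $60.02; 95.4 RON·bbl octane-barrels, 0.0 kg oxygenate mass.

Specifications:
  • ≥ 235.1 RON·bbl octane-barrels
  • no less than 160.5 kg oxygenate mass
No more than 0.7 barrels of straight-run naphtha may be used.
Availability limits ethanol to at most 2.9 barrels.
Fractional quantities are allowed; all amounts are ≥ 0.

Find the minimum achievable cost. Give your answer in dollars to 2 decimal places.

$177.87

Let x1 = barrels of ethanol, x2 = barrels of straight-run naphtha, x3 = barrels of butane.
Minimize 96.35x1 + 77.18x2 + 60.02x3 with:
  117.6x1 + 71.7x2 + 95.4x3 ≥ 235.1   (octane-barrels)
  119.8x1 ≥ 160.5   (oxygenate mass)
  x2 ≤ 0.7
  x1 ≤ 2.9
  x1, x2, x3 ≥ 0.
At the optimum only ethanol, butane are positive (straight-run naphtha = 0). There the octane-barrels and oxygenate mass constraints are tight.
That vertex is x1 = 1.3397, x3 = 0.81287.
Total cost: 96.35·1.3397 + 60.02·0.81287 = 177.8686.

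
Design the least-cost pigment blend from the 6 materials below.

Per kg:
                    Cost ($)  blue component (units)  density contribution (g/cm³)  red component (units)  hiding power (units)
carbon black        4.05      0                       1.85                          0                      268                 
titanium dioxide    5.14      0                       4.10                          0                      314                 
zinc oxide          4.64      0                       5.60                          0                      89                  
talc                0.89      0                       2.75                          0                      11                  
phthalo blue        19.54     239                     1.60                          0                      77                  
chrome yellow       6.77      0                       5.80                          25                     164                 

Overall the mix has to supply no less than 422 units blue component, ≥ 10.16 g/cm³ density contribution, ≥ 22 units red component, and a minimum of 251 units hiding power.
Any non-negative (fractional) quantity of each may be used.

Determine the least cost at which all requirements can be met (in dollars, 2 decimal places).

This is a linear program. Let x1 = kg of carbon black, x2 = kg of titanium dioxide, x3 = kg of zinc oxide, x4 = kg of talc, x5 = kg of phthalo blue, x6 = kg of chrome yellow.
Minimise 4.05x1 + 5.14x2 + 4.64x3 + 0.89x4 + 19.54x5 + 6.77x6 with:
  239x5 ≥ 422   (blue component)
  1.85x1 + 4.1x2 + 5.6x3 + 2.75x4 + 1.6x5 + 5.8x6 ≥ 10.16   (density contribution)
  25x6 ≥ 22   (red component)
  268x1 + 314x2 + 89x3 + 11x4 + 77x5 + 164x6 ≥ 251   (hiding power)
  x1, x2, x3, x4, x5, x6 ≥ 0.
The minimum-cost mix takes nothing from carbon black, titanium dioxide, zinc oxide — only talc, phthalo blue, chrome yellow. The blue component, density contribution, red component requirements are met with equality.
So talc = 0.81123 kg, phthalo blue = 1.7657 kg, chrome yellow = 0.88 kg.
Total cost: 0.89·0.81123 + 19.54·1.7657 + 6.77·0.88 = 41.1814.

$41.18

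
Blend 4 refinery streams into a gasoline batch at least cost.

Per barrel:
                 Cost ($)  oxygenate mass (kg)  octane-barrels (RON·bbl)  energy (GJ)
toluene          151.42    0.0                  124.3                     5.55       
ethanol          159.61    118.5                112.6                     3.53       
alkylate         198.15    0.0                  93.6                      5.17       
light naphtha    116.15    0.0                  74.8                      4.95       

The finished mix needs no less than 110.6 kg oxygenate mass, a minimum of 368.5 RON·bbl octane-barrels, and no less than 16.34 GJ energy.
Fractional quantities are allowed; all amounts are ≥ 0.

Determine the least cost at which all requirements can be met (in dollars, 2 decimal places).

Treat it as an LP. Let x1 = barrels of toluene, x2 = barrels of ethanol, x3 = barrels of alkylate, x4 = barrels of light naphtha.
min 151.42x1 + 159.61x2 + 198.15x3 + 116.15x4 subject to:
  118.5x2 ≥ 110.6   (oxygenate mass)
  124.3x1 + 112.6x2 + 93.6x3 + 74.8x4 ≥ 368.5   (octane-barrels)
  5.55x1 + 3.53x2 + 5.17x3 + 4.95x4 ≥ 16.34   (energy)
  x1, x2, x3, x4 ≥ 0.
The minimum-cost mix takes nothing from alkylate — only toluene, ethanol, light naphtha. There the oxygenate mass, octane-barrels, energy constraints are tight.
That vertex is x1 = 1.6392, x2 = 0.93333, x4 = 0.79756.
Hence cost = 151.42·1.6392 + 159.61·0.93333 + 116.15·0.79756 = $489.8131.

$489.81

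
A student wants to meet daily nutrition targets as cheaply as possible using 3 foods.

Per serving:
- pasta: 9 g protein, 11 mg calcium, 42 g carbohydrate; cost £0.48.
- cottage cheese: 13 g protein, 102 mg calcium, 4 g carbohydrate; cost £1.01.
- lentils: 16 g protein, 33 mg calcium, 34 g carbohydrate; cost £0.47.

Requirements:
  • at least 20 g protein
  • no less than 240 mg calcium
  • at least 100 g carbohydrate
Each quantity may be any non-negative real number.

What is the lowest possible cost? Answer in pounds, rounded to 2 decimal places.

Treat it as an LP. Let x1 = servings of pasta, x2 = servings of cottage cheese, x3 = servings of lentils.
Minimise 0.48x1 + 1.01x2 + 0.47x3 subject to:
  9x1 + 13x2 + 16x3 ≥ 20   (protein)
  11x1 + 102x2 + 33x3 ≥ 240   (calcium)
  42x1 + 4x2 + 34x3 ≥ 100   (carbohydrate)
  x1, x2, x3 ≥ 0.
The cheapest feasible vertex uses only cottage cheese, lentils; pasta is not used. There the calcium and carbohydrate constraints are tight.
That vertex is x2 = 1.457, x3 = 2.77.
Total cost: 1.01·1.457 + 0.47·2.77 = 2.7735.

£2.77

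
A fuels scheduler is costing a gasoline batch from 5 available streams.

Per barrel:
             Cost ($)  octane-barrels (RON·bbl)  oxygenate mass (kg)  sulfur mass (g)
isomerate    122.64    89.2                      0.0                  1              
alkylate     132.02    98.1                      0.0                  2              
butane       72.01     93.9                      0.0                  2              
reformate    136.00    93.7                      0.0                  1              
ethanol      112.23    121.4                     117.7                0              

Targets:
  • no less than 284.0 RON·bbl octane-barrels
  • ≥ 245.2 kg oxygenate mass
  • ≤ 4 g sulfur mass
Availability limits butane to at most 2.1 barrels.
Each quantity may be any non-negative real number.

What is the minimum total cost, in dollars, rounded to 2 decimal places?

$257.65

Let x1 = barrels of isomerate, x2 = barrels of alkylate, x3 = barrels of butane, x4 = barrels of reformate, x5 = barrels of ethanol.
Minimise 122.64x1 + 132.02x2 + 72.01x3 + 136x4 + 112.23x5 s.t.:
  89.2x1 + 98.1x2 + 93.9x3 + 93.7x4 + 121.4x5 ≥ 284   (octane-barrels)
  117.7x5 ≥ 245.2   (oxygenate mass)
  1x1 + 2x2 + 2x3 + 1x4 ≤ 4   (sulfur mass)
  x3 ≤ 2.1
  x1, x2, x3, x4, x5 ≥ 0.
The cheapest feasible vertex uses only butane, ethanol; isomerate, alkylate, reformate are not used. There the octane-barrels and oxygenate mass constraints are tight.
Solving gives x3 = 0.33112, x5 = 2.0833.
Total cost: 72.01·0.33112 + 112.23·2.0833 = 257.6527.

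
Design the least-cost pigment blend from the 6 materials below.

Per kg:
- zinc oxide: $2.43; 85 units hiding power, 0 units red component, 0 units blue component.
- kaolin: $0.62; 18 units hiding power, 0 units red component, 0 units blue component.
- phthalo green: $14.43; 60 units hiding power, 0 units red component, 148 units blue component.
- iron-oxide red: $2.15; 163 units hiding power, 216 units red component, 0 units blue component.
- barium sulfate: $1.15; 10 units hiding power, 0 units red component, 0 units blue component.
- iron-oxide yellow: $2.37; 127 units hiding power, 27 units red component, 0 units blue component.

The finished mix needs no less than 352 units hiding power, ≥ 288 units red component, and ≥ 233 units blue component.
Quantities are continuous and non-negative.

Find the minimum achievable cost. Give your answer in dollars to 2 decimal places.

Set it up as a linear program. Let x1 = kg of zinc oxide, x2 = kg of kaolin, x3 = kg of phthalo green, x4 = kg of iron-oxide red, x5 = kg of barium sulfate, x6 = kg of iron-oxide yellow.
Minimise 2.43x1 + 0.62x2 + 14.43x3 + 2.15x4 + 1.15x5 + 2.37x6 s.t.:
  85x1 + 18x2 + 60x3 + 163x4 + 10x5 + 127x6 ≥ 352   (hiding power)
  216x4 + 27x6 ≥ 288   (red component)
  148x3 ≥ 233   (blue component)
  x1, x2, x3, x4, x5, x6 ≥ 0.
The optimal basis is {phthalo green, iron-oxide red}; zinc oxide, kaolin, barium sulfate, iron-oxide yellow drop out. Binding constraints: hiding power and blue component.
Optimal quantities: phthalo green = 1.574 kg, iron-oxide red = 1.58 kg.
Total cost: 14.43·1.574 + 2.15·1.58 = 26.1098.

$26.11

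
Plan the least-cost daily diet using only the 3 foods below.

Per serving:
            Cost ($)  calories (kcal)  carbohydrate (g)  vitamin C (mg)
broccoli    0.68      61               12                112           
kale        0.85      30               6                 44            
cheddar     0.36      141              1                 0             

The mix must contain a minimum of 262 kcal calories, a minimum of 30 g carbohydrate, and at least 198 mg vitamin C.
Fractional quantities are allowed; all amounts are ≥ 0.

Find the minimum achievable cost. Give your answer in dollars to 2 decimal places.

$1.94

Treat it as an LP. Let x1 = servings of broccoli, x2 = servings of kale, x3 = servings of cheddar.
min 0.68x1 + 0.85x2 + 0.36x3 subject to:
  61x1 + 30x2 + 141x3 ≥ 262   (calories)
  12x1 + 6x2 + 1x3 ≥ 30   (carbohydrate)
  112x1 + 44x2 ≥ 198   (vitamin C)
  x1, x2, x3 ≥ 0.
The cheapest feasible vertex uses only broccoli, cheddar; kale is not used. There the calories and carbohydrate constraints are tight.
So broccoli = 2.433 servings, cheddar = 0.8056 servings.
Objective = 0.68·2.433 + 0.36·0.8056 = 1.9445.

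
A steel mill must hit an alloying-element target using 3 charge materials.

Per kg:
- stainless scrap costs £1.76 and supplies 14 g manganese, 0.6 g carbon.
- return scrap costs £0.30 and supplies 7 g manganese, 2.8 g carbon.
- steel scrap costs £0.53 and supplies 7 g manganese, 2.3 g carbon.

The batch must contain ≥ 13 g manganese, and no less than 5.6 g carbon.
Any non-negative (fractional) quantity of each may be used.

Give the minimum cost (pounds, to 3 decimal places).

Let x1 = kg of stainless scrap, x2 = kg of return scrap, x3 = kg of steel scrap.
Minimise 1.76x1 + 0.3x2 + 0.53x3 subject to:
  14x1 + 7x2 + 7x3 ≥ 13   (manganese)
  0.6x1 + 2.8x2 + 2.3x3 ≥ 5.6   (carbon)
  x1, x2, x3 ≥ 0.
The optimal basis is {return scrap}; stainless scrap, steel scrap drop out. There the carbon constraint is tight.
So return scrap = 2 kg.
Total cost: 0.3·2 = 0.60000.

£0.600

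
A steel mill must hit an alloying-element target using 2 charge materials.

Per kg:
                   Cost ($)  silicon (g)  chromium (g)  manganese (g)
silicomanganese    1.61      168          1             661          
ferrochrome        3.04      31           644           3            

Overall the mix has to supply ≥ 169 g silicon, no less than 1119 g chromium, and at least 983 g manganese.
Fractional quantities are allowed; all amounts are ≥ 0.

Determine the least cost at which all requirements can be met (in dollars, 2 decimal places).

$7.66

Treat it as an LP. Let x1 = kg of silicomanganese, x2 = kg of ferrochrome.
min 1.61x1 + 3.04x2 s.t.:
  168x1 + 31x2 ≥ 169   (silicon)
  1x1 + 644x2 ≥ 1119   (chromium)
  661x1 + 3x2 ≥ 983   (manganese)
  x1, x2 ≥ 0.
Both inputs are positive at the optimum. The chromium and manganese requirements are met with equality.
So silicomanganese = 1.479 kg, ferrochrome = 1.735 kg.
Objective = 1.61·1.479 + 3.04·1.735 = 7.6556.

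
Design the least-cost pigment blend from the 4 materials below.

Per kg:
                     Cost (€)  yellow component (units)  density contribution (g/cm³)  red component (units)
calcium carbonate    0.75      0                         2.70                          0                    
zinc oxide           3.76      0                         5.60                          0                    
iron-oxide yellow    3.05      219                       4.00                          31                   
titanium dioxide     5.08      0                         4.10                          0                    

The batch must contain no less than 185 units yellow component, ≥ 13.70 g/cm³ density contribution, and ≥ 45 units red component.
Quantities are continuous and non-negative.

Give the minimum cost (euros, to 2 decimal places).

Let x1 = kg of calcium carbonate, x2 = kg of zinc oxide, x3 = kg of iron-oxide yellow, x4 = kg of titanium dioxide.
min 0.75x1 + 3.76x2 + 3.05x3 + 5.08x4 s.t.:
  219x3 ≥ 185   (yellow component)
  2.7x1 + 5.6x2 + 4x3 + 4.1x4 ≥ 13.7   (density contribution)
  31x3 ≥ 45   (red component)
  x1, x2, x3, x4 ≥ 0.
At the optimum only calcium carbonate, iron-oxide yellow are positive (zinc oxide, titanium dioxide = 0). Binding constraints: density contribution and red component.
Optimal quantities: calcium carbonate = 2.924 kg, iron-oxide yellow = 1.452 kg.
Total cost: 0.75·2.924 + 3.05·1.452 = 6.6216.

€6.62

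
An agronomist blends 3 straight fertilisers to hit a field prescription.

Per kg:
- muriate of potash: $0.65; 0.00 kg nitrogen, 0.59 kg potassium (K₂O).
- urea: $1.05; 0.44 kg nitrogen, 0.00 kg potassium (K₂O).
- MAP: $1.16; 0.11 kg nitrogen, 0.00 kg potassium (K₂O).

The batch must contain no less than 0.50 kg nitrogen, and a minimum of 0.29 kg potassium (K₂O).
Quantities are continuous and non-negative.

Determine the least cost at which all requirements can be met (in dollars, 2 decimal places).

Treat it as an LP. Let x1 = kg of muriate of potash, x2 = kg of urea, x3 = kg of MAP.
Minimise 0.65x1 + 1.05x2 + 1.16x3 subject to:
  0.44x2 + 0.11x3 ≥ 0.5   (nitrogen)
  0.59x1 ≥ 0.29   (potassium (K₂O))
  x1, x2, x3 ≥ 0.
The minimum-cost mix takes nothing from MAP — only muriate of potash, urea. There the nitrogen and potassium (K₂O) constraints are tight.
So muriate of potash = 0.4915 kg, urea = 1.136 kg.
Cost = 0.65·0.4915 + 1.05·1.136 = 1.5123.

$1.51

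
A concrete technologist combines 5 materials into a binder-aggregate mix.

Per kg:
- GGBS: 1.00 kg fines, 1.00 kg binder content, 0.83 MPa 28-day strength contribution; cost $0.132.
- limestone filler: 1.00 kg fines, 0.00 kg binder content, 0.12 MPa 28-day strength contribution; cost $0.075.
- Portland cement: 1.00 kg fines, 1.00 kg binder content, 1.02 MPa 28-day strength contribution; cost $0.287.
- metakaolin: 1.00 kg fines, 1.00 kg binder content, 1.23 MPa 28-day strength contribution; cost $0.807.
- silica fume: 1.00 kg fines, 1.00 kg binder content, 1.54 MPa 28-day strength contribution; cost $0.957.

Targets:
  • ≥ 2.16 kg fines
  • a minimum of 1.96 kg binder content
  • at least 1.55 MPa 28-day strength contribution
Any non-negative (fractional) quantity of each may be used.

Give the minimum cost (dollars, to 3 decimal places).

Treat it as an LP. Let x1 = kg of GGBS, x2 = kg of limestone filler, x3 = kg of Portland cement, x4 = kg of metakaolin, x5 = kg of silica fume.
min 0.132x1 + 0.075x2 + 0.287x3 + 0.807x4 + 0.957x5 with:
  1x1 + 1x2 + 1x3 + 1x4 + 1x5 ≥ 2.16   (fines)
  1x1 + 1x3 + 1x4 + 1x5 ≥ 1.96   (binder content)
  0.83x1 + 0.12x2 + 1.02x3 + 1.23x4 + 1.54x5 ≥ 1.55   (28-day strength contribution)
  x1, x2, x3, x4, x5 ≥ 0.
The optimal basis is {GGBS, limestone filler}; Portland cement, metakaolin, silica fume drop out. The fines and binder content requirements are met with equality.
Optimal quantities: GGBS = 1.96 kg, limestone filler = 0.2 kg.
Objective = 0.132·1.96 + 0.075·0.2 = 0.27372.

$0.274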